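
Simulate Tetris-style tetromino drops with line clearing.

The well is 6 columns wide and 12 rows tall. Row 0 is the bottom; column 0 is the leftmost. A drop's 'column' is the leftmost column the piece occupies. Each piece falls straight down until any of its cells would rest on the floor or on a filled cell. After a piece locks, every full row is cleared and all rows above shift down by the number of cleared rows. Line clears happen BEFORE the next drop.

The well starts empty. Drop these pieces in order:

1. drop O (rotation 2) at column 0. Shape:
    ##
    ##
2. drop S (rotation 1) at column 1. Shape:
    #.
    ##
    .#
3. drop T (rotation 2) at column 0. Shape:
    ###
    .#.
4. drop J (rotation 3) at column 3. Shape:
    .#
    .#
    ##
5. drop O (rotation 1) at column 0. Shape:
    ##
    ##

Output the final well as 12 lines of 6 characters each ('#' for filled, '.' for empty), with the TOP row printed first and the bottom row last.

Drop 1: O rot2 at col 0 lands with bottom-row=0; cleared 0 line(s) (total 0); column heights now [2 2 0 0 0 0], max=2
Drop 2: S rot1 at col 1 lands with bottom-row=1; cleared 0 line(s) (total 0); column heights now [2 4 3 0 0 0], max=4
Drop 3: T rot2 at col 0 lands with bottom-row=4; cleared 0 line(s) (total 0); column heights now [6 6 6 0 0 0], max=6
Drop 4: J rot3 at col 3 lands with bottom-row=0; cleared 0 line(s) (total 0); column heights now [6 6 6 1 3 0], max=6
Drop 5: O rot1 at col 0 lands with bottom-row=6; cleared 0 line(s) (total 0); column heights now [8 8 6 1 3 0], max=8

Answer: ......
......
......
......
##....
##....
###...
.#....
.#....
.##.#.
###.#.
##.##.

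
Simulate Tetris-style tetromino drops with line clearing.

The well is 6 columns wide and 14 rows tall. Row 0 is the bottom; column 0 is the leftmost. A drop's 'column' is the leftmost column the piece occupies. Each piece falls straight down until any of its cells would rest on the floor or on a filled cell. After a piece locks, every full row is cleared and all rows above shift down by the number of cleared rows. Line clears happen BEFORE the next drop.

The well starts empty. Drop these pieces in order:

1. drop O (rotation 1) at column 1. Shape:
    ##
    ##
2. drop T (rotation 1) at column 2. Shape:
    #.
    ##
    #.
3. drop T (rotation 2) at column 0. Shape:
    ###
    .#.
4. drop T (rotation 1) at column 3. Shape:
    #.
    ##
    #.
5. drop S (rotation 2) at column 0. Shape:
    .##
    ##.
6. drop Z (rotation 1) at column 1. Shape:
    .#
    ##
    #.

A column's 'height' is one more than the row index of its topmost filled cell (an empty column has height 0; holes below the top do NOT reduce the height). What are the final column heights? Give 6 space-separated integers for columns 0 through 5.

Answer: 7 10 11 7 6 0

Derivation:
Drop 1: O rot1 at col 1 lands with bottom-row=0; cleared 0 line(s) (total 0); column heights now [0 2 2 0 0 0], max=2
Drop 2: T rot1 at col 2 lands with bottom-row=2; cleared 0 line(s) (total 0); column heights now [0 2 5 4 0 0], max=5
Drop 3: T rot2 at col 0 lands with bottom-row=4; cleared 0 line(s) (total 0); column heights now [6 6 6 4 0 0], max=6
Drop 4: T rot1 at col 3 lands with bottom-row=4; cleared 0 line(s) (total 0); column heights now [6 6 6 7 6 0], max=7
Drop 5: S rot2 at col 0 lands with bottom-row=6; cleared 0 line(s) (total 0); column heights now [7 8 8 7 6 0], max=8
Drop 6: Z rot1 at col 1 lands with bottom-row=8; cleared 0 line(s) (total 0); column heights now [7 10 11 7 6 0], max=11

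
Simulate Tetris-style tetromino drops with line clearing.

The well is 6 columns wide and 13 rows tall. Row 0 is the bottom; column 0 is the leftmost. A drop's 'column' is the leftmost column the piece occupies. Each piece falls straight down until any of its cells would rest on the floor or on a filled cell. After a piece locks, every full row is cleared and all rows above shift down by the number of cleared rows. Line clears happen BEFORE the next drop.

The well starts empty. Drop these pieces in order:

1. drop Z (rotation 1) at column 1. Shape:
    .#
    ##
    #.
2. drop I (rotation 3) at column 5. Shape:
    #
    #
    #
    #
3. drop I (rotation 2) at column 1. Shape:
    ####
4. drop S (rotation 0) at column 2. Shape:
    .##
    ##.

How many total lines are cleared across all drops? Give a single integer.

Answer: 0

Derivation:
Drop 1: Z rot1 at col 1 lands with bottom-row=0; cleared 0 line(s) (total 0); column heights now [0 2 3 0 0 0], max=3
Drop 2: I rot3 at col 5 lands with bottom-row=0; cleared 0 line(s) (total 0); column heights now [0 2 3 0 0 4], max=4
Drop 3: I rot2 at col 1 lands with bottom-row=3; cleared 0 line(s) (total 0); column heights now [0 4 4 4 4 4], max=4
Drop 4: S rot0 at col 2 lands with bottom-row=4; cleared 0 line(s) (total 0); column heights now [0 4 5 6 6 4], max=6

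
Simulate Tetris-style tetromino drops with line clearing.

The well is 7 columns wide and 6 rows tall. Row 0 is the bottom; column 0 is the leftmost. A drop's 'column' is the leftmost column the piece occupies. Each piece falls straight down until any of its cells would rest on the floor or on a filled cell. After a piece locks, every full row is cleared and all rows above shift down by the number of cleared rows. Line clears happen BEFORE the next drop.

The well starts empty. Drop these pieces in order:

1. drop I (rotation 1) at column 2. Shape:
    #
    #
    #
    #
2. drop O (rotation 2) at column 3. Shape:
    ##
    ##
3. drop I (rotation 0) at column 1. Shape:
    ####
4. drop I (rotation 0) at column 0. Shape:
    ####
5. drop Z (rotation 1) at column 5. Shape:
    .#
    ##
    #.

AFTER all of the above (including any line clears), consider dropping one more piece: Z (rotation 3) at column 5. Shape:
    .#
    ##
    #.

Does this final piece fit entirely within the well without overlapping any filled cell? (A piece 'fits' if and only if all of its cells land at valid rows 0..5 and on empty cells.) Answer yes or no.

Drop 1: I rot1 at col 2 lands with bottom-row=0; cleared 0 line(s) (total 0); column heights now [0 0 4 0 0 0 0], max=4
Drop 2: O rot2 at col 3 lands with bottom-row=0; cleared 0 line(s) (total 0); column heights now [0 0 4 2 2 0 0], max=4
Drop 3: I rot0 at col 1 lands with bottom-row=4; cleared 0 line(s) (total 0); column heights now [0 5 5 5 5 0 0], max=5
Drop 4: I rot0 at col 0 lands with bottom-row=5; cleared 0 line(s) (total 0); column heights now [6 6 6 6 5 0 0], max=6
Drop 5: Z rot1 at col 5 lands with bottom-row=0; cleared 0 line(s) (total 0); column heights now [6 6 6 6 5 2 3], max=6
Test piece Z rot3 at col 5 (width 2): heights before test = [6 6 6 6 5 2 3]; fits = True

Answer: yes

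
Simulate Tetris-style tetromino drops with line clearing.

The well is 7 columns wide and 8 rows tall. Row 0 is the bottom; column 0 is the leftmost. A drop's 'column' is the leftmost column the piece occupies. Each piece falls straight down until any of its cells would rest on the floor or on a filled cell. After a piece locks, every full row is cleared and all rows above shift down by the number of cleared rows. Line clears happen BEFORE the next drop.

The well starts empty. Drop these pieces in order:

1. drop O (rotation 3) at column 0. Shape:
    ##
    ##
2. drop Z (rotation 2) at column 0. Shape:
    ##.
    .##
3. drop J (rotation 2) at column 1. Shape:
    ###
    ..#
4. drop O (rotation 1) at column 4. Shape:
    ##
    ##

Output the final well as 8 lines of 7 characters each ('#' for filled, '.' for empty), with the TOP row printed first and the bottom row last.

Answer: .......
.......
.......
.###...
##.#...
.##....
##..##.
##..##.

Derivation:
Drop 1: O rot3 at col 0 lands with bottom-row=0; cleared 0 line(s) (total 0); column heights now [2 2 0 0 0 0 0], max=2
Drop 2: Z rot2 at col 0 lands with bottom-row=2; cleared 0 line(s) (total 0); column heights now [4 4 3 0 0 0 0], max=4
Drop 3: J rot2 at col 1 lands with bottom-row=3; cleared 0 line(s) (total 0); column heights now [4 5 5 5 0 0 0], max=5
Drop 4: O rot1 at col 4 lands with bottom-row=0; cleared 0 line(s) (total 0); column heights now [4 5 5 5 2 2 0], max=5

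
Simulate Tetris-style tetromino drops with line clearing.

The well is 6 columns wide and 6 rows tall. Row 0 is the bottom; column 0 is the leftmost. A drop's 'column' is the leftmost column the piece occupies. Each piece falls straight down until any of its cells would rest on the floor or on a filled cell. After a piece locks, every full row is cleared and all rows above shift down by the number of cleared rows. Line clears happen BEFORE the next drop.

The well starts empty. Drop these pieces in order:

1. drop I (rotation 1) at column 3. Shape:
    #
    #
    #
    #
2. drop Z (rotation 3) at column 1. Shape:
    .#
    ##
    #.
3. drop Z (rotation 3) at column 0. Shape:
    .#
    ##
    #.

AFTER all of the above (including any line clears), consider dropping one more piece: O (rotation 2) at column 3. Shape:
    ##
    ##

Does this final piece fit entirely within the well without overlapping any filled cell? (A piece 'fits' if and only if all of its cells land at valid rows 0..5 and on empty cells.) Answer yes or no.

Drop 1: I rot1 at col 3 lands with bottom-row=0; cleared 0 line(s) (total 0); column heights now [0 0 0 4 0 0], max=4
Drop 2: Z rot3 at col 1 lands with bottom-row=0; cleared 0 line(s) (total 0); column heights now [0 2 3 4 0 0], max=4
Drop 3: Z rot3 at col 0 lands with bottom-row=1; cleared 0 line(s) (total 0); column heights now [3 4 3 4 0 0], max=4
Test piece O rot2 at col 3 (width 2): heights before test = [3 4 3 4 0 0]; fits = True

Answer: yes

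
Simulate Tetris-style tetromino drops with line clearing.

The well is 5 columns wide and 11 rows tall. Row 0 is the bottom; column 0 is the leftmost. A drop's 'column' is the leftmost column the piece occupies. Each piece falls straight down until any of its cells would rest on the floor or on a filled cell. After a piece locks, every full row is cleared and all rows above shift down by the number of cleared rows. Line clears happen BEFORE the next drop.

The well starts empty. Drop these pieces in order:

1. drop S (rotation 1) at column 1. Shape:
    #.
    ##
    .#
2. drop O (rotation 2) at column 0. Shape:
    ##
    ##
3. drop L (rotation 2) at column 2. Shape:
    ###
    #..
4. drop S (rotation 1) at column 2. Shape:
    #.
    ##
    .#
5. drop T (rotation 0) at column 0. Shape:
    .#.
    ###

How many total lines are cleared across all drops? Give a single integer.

Drop 1: S rot1 at col 1 lands with bottom-row=0; cleared 0 line(s) (total 0); column heights now [0 3 2 0 0], max=3
Drop 2: O rot2 at col 0 lands with bottom-row=3; cleared 0 line(s) (total 0); column heights now [5 5 2 0 0], max=5
Drop 3: L rot2 at col 2 lands with bottom-row=2; cleared 1 line(s) (total 1); column heights now [4 4 3 0 0], max=4
Drop 4: S rot1 at col 2 lands with bottom-row=2; cleared 0 line(s) (total 1); column heights now [4 4 5 4 0], max=5
Drop 5: T rot0 at col 0 lands with bottom-row=5; cleared 0 line(s) (total 1); column heights now [6 7 6 4 0], max=7

Answer: 1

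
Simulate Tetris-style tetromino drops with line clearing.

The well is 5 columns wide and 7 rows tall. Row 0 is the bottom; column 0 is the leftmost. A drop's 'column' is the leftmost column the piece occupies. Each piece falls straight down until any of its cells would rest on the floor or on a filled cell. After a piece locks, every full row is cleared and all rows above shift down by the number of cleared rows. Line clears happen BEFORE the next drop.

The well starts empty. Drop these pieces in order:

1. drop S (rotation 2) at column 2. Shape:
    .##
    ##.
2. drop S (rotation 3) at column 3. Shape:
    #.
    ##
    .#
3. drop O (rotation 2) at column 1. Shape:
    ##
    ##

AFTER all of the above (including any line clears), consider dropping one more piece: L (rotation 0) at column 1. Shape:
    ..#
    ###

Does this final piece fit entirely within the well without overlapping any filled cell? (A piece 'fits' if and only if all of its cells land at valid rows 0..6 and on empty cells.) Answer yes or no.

Answer: yes

Derivation:
Drop 1: S rot2 at col 2 lands with bottom-row=0; cleared 0 line(s) (total 0); column heights now [0 0 1 2 2], max=2
Drop 2: S rot3 at col 3 lands with bottom-row=2; cleared 0 line(s) (total 0); column heights now [0 0 1 5 4], max=5
Drop 3: O rot2 at col 1 lands with bottom-row=1; cleared 0 line(s) (total 0); column heights now [0 3 3 5 4], max=5
Test piece L rot0 at col 1 (width 3): heights before test = [0 3 3 5 4]; fits = True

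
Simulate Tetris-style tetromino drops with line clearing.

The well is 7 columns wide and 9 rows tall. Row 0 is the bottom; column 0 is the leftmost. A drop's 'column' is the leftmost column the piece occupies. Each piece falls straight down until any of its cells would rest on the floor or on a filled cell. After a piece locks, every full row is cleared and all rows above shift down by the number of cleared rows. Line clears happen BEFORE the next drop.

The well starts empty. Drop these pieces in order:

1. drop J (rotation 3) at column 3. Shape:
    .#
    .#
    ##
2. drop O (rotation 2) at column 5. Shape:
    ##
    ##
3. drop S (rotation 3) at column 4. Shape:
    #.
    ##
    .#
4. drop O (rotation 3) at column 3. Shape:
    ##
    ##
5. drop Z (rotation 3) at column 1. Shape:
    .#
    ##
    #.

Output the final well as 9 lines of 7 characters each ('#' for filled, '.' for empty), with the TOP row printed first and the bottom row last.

Drop 1: J rot3 at col 3 lands with bottom-row=0; cleared 0 line(s) (total 0); column heights now [0 0 0 1 3 0 0], max=3
Drop 2: O rot2 at col 5 lands with bottom-row=0; cleared 0 line(s) (total 0); column heights now [0 0 0 1 3 2 2], max=3
Drop 3: S rot3 at col 4 lands with bottom-row=2; cleared 0 line(s) (total 0); column heights now [0 0 0 1 5 4 2], max=5
Drop 4: O rot3 at col 3 lands with bottom-row=5; cleared 0 line(s) (total 0); column heights now [0 0 0 7 7 4 2], max=7
Drop 5: Z rot3 at col 1 lands with bottom-row=0; cleared 0 line(s) (total 0); column heights now [0 2 3 7 7 4 2], max=7

Answer: .......
.......
...##..
...##..
....#..
....##.
..#.##.
.##.###
.#.####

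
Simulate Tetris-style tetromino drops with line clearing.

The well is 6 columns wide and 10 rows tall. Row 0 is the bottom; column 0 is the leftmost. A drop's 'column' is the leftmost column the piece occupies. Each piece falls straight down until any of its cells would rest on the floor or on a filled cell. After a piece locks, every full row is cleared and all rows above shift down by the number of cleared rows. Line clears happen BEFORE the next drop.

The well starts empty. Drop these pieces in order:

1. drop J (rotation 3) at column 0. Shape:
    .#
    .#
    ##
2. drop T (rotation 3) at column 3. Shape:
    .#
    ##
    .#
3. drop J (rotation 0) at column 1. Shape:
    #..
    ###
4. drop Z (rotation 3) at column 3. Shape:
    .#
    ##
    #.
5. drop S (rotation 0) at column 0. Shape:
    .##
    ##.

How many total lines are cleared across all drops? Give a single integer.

Drop 1: J rot3 at col 0 lands with bottom-row=0; cleared 0 line(s) (total 0); column heights now [1 3 0 0 0 0], max=3
Drop 2: T rot3 at col 3 lands with bottom-row=0; cleared 0 line(s) (total 0); column heights now [1 3 0 2 3 0], max=3
Drop 3: J rot0 at col 1 lands with bottom-row=3; cleared 0 line(s) (total 0); column heights now [1 5 4 4 3 0], max=5
Drop 4: Z rot3 at col 3 lands with bottom-row=4; cleared 0 line(s) (total 0); column heights now [1 5 4 6 7 0], max=7
Drop 5: S rot0 at col 0 lands with bottom-row=5; cleared 0 line(s) (total 0); column heights now [6 7 7 6 7 0], max=7

Answer: 0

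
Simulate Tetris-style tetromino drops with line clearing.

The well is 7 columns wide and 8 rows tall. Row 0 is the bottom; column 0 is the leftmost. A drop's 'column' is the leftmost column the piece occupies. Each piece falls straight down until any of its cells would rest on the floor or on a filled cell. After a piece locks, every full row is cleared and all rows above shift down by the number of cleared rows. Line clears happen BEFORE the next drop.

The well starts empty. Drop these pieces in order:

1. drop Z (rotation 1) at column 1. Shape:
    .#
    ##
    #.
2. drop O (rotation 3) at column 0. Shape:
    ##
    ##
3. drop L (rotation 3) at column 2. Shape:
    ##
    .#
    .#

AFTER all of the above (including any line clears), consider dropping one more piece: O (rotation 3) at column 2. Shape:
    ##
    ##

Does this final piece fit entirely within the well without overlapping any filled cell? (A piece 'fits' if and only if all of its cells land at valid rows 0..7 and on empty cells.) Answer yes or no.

Drop 1: Z rot1 at col 1 lands with bottom-row=0; cleared 0 line(s) (total 0); column heights now [0 2 3 0 0 0 0], max=3
Drop 2: O rot3 at col 0 lands with bottom-row=2; cleared 0 line(s) (total 0); column heights now [4 4 3 0 0 0 0], max=4
Drop 3: L rot3 at col 2 lands with bottom-row=1; cleared 0 line(s) (total 0); column heights now [4 4 4 4 0 0 0], max=4
Test piece O rot3 at col 2 (width 2): heights before test = [4 4 4 4 0 0 0]; fits = True

Answer: yes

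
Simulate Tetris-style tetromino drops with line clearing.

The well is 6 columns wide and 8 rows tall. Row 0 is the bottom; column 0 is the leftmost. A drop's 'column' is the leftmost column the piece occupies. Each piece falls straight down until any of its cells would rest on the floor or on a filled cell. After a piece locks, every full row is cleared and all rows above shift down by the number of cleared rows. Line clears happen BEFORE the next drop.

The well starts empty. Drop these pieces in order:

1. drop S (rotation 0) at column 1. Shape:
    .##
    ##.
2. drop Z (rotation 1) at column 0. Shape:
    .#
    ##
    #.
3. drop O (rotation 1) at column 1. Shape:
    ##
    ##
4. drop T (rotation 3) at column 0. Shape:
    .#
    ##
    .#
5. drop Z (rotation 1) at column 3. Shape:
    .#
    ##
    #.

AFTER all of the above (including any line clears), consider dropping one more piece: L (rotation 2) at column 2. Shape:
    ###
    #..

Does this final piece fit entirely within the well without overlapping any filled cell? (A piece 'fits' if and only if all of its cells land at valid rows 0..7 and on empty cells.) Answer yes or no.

Answer: yes

Derivation:
Drop 1: S rot0 at col 1 lands with bottom-row=0; cleared 0 line(s) (total 0); column heights now [0 1 2 2 0 0], max=2
Drop 2: Z rot1 at col 0 lands with bottom-row=0; cleared 0 line(s) (total 0); column heights now [2 3 2 2 0 0], max=3
Drop 3: O rot1 at col 1 lands with bottom-row=3; cleared 0 line(s) (total 0); column heights now [2 5 5 2 0 0], max=5
Drop 4: T rot3 at col 0 lands with bottom-row=5; cleared 0 line(s) (total 0); column heights now [7 8 5 2 0 0], max=8
Drop 5: Z rot1 at col 3 lands with bottom-row=2; cleared 0 line(s) (total 0); column heights now [7 8 5 4 5 0], max=8
Test piece L rot2 at col 2 (width 3): heights before test = [7 8 5 4 5 0]; fits = True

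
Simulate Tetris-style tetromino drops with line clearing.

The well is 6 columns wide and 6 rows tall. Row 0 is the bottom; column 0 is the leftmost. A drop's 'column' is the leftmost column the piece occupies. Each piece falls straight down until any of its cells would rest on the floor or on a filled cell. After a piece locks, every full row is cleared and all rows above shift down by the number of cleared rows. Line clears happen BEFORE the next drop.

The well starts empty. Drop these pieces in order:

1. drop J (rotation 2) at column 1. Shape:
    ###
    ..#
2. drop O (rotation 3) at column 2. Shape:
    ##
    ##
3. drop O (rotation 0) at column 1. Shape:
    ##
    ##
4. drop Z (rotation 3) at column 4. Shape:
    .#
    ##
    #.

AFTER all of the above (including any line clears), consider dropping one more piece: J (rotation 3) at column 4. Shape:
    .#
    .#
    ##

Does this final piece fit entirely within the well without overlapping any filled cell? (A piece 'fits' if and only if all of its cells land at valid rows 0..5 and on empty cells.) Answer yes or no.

Drop 1: J rot2 at col 1 lands with bottom-row=0; cleared 0 line(s) (total 0); column heights now [0 2 2 2 0 0], max=2
Drop 2: O rot3 at col 2 lands with bottom-row=2; cleared 0 line(s) (total 0); column heights now [0 2 4 4 0 0], max=4
Drop 3: O rot0 at col 1 lands with bottom-row=4; cleared 0 line(s) (total 0); column heights now [0 6 6 4 0 0], max=6
Drop 4: Z rot3 at col 4 lands with bottom-row=0; cleared 0 line(s) (total 0); column heights now [0 6 6 4 2 3], max=6
Test piece J rot3 at col 4 (width 2): heights before test = [0 6 6 4 2 3]; fits = True

Answer: yes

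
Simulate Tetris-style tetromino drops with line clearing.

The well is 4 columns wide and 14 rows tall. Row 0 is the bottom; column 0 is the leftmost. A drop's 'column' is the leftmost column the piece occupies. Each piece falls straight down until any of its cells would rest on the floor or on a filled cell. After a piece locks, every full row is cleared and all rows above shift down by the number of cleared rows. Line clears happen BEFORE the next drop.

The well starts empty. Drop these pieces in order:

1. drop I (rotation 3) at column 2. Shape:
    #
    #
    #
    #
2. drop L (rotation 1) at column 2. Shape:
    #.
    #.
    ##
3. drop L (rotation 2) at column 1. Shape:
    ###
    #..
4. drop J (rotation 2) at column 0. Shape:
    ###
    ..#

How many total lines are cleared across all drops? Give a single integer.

Answer: 0

Derivation:
Drop 1: I rot3 at col 2 lands with bottom-row=0; cleared 0 line(s) (total 0); column heights now [0 0 4 0], max=4
Drop 2: L rot1 at col 2 lands with bottom-row=4; cleared 0 line(s) (total 0); column heights now [0 0 7 5], max=7
Drop 3: L rot2 at col 1 lands with bottom-row=6; cleared 0 line(s) (total 0); column heights now [0 8 8 8], max=8
Drop 4: J rot2 at col 0 lands with bottom-row=8; cleared 0 line(s) (total 0); column heights now [10 10 10 8], max=10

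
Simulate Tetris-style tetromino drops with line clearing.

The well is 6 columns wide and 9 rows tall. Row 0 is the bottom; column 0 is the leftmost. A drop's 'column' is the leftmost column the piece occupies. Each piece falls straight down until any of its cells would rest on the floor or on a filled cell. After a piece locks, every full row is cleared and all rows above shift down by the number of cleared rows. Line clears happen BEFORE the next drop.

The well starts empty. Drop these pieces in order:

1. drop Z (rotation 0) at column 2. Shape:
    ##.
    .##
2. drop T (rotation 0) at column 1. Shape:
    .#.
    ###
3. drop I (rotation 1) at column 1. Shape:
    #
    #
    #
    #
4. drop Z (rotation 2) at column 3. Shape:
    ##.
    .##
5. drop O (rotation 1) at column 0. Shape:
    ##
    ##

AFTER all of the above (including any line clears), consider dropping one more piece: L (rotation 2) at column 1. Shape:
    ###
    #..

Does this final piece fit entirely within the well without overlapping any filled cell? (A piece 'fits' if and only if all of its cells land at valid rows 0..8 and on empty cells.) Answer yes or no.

Answer: no

Derivation:
Drop 1: Z rot0 at col 2 lands with bottom-row=0; cleared 0 line(s) (total 0); column heights now [0 0 2 2 1 0], max=2
Drop 2: T rot0 at col 1 lands with bottom-row=2; cleared 0 line(s) (total 0); column heights now [0 3 4 3 1 0], max=4
Drop 3: I rot1 at col 1 lands with bottom-row=3; cleared 0 line(s) (total 0); column heights now [0 7 4 3 1 0], max=7
Drop 4: Z rot2 at col 3 lands with bottom-row=2; cleared 0 line(s) (total 0); column heights now [0 7 4 4 4 3], max=7
Drop 5: O rot1 at col 0 lands with bottom-row=7; cleared 0 line(s) (total 0); column heights now [9 9 4 4 4 3], max=9
Test piece L rot2 at col 1 (width 3): heights before test = [9 9 4 4 4 3]; fits = False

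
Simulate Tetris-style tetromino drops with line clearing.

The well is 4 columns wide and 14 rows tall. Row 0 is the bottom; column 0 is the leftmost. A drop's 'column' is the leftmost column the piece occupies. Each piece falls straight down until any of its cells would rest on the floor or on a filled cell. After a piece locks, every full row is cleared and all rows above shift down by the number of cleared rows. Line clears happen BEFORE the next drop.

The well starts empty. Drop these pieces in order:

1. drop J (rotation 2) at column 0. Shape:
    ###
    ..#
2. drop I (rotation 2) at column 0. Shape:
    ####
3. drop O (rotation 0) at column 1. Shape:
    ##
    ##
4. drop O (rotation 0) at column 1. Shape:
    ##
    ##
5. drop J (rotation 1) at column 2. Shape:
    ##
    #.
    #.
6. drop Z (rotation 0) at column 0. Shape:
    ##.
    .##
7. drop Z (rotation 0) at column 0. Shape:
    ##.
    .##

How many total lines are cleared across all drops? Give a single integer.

Drop 1: J rot2 at col 0 lands with bottom-row=0; cleared 0 line(s) (total 0); column heights now [2 2 2 0], max=2
Drop 2: I rot2 at col 0 lands with bottom-row=2; cleared 1 line(s) (total 1); column heights now [2 2 2 0], max=2
Drop 3: O rot0 at col 1 lands with bottom-row=2; cleared 0 line(s) (total 1); column heights now [2 4 4 0], max=4
Drop 4: O rot0 at col 1 lands with bottom-row=4; cleared 0 line(s) (total 1); column heights now [2 6 6 0], max=6
Drop 5: J rot1 at col 2 lands with bottom-row=6; cleared 0 line(s) (total 1); column heights now [2 6 9 9], max=9
Drop 6: Z rot0 at col 0 lands with bottom-row=9; cleared 0 line(s) (total 1); column heights now [11 11 10 9], max=11
Drop 7: Z rot0 at col 0 lands with bottom-row=11; cleared 0 line(s) (total 1); column heights now [13 13 12 9], max=13

Answer: 1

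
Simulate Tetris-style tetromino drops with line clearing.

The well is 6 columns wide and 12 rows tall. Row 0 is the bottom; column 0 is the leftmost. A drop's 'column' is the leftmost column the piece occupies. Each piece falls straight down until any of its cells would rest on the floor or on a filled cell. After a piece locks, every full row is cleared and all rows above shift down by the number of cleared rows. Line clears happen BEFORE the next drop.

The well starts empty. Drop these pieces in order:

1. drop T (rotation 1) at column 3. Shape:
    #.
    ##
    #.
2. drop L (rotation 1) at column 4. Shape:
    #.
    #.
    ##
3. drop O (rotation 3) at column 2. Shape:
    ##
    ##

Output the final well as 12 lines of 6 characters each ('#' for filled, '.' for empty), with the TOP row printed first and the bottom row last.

Answer: ......
......
......
......
......
......
......
..###.
..###.
...###
...##.
...#..

Derivation:
Drop 1: T rot1 at col 3 lands with bottom-row=0; cleared 0 line(s) (total 0); column heights now [0 0 0 3 2 0], max=3
Drop 2: L rot1 at col 4 lands with bottom-row=2; cleared 0 line(s) (total 0); column heights now [0 0 0 3 5 3], max=5
Drop 3: O rot3 at col 2 lands with bottom-row=3; cleared 0 line(s) (total 0); column heights now [0 0 5 5 5 3], max=5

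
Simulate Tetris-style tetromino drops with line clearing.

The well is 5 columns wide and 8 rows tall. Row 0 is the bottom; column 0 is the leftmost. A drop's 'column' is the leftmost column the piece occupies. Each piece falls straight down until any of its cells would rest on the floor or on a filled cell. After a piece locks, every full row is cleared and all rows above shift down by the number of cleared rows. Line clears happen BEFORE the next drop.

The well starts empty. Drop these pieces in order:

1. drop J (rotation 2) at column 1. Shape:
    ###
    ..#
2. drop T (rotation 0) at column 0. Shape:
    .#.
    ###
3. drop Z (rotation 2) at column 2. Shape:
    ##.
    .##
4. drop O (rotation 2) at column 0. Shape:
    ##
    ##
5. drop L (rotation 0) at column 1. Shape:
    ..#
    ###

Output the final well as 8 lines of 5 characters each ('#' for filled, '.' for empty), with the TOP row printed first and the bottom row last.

Answer: .....
...#.
.###.
##...
##...
.###.
.###.
...#.

Derivation:
Drop 1: J rot2 at col 1 lands with bottom-row=0; cleared 0 line(s) (total 0); column heights now [0 2 2 2 0], max=2
Drop 2: T rot0 at col 0 lands with bottom-row=2; cleared 0 line(s) (total 0); column heights now [3 4 3 2 0], max=4
Drop 3: Z rot2 at col 2 lands with bottom-row=2; cleared 1 line(s) (total 1); column heights now [0 3 3 3 0], max=3
Drop 4: O rot2 at col 0 lands with bottom-row=3; cleared 0 line(s) (total 1); column heights now [5 5 3 3 0], max=5
Drop 5: L rot0 at col 1 lands with bottom-row=5; cleared 0 line(s) (total 1); column heights now [5 6 6 7 0], max=7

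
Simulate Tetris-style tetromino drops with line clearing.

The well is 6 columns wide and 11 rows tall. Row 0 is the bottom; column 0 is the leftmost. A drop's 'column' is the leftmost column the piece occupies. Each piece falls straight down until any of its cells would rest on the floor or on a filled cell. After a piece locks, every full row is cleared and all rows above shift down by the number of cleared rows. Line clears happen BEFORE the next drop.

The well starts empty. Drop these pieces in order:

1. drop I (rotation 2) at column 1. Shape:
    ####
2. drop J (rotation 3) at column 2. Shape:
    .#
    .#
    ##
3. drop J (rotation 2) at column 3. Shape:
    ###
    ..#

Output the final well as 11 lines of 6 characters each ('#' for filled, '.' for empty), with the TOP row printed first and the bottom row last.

Answer: ......
......
......
......
......
......
...###
...#.#
...#..
..##..
.####.

Derivation:
Drop 1: I rot2 at col 1 lands with bottom-row=0; cleared 0 line(s) (total 0); column heights now [0 1 1 1 1 0], max=1
Drop 2: J rot3 at col 2 lands with bottom-row=1; cleared 0 line(s) (total 0); column heights now [0 1 2 4 1 0], max=4
Drop 3: J rot2 at col 3 lands with bottom-row=3; cleared 0 line(s) (total 0); column heights now [0 1 2 5 5 5], max=5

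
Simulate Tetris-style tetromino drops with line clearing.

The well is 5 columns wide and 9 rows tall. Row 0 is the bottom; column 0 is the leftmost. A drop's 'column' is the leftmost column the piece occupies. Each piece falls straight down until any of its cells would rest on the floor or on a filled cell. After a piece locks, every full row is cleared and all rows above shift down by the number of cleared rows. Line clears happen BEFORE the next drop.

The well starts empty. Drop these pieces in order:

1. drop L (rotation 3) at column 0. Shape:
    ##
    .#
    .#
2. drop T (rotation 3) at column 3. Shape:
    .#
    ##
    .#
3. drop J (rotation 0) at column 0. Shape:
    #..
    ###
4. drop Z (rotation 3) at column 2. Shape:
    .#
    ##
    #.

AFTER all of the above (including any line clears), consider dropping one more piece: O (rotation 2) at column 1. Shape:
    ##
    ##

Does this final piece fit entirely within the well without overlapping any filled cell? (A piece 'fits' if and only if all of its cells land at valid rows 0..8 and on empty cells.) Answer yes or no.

Answer: yes

Derivation:
Drop 1: L rot3 at col 0 lands with bottom-row=0; cleared 0 line(s) (total 0); column heights now [3 3 0 0 0], max=3
Drop 2: T rot3 at col 3 lands with bottom-row=0; cleared 0 line(s) (total 0); column heights now [3 3 0 2 3], max=3
Drop 3: J rot0 at col 0 lands with bottom-row=3; cleared 0 line(s) (total 0); column heights now [5 4 4 2 3], max=5
Drop 4: Z rot3 at col 2 lands with bottom-row=4; cleared 0 line(s) (total 0); column heights now [5 4 6 7 3], max=7
Test piece O rot2 at col 1 (width 2): heights before test = [5 4 6 7 3]; fits = True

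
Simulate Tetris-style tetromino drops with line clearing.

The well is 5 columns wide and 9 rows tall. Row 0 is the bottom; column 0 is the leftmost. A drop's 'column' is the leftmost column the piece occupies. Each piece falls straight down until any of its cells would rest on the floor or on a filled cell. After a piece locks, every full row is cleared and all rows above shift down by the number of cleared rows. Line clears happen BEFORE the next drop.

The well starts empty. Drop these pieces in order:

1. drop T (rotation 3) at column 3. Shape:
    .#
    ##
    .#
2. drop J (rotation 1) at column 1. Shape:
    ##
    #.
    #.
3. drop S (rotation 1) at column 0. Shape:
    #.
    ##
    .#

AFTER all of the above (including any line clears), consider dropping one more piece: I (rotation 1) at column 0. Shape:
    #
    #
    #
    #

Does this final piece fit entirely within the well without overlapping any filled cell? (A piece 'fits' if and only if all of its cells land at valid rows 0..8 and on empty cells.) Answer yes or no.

Drop 1: T rot3 at col 3 lands with bottom-row=0; cleared 0 line(s) (total 0); column heights now [0 0 0 2 3], max=3
Drop 2: J rot1 at col 1 lands with bottom-row=0; cleared 0 line(s) (total 0); column heights now [0 3 3 2 3], max=3
Drop 3: S rot1 at col 0 lands with bottom-row=3; cleared 0 line(s) (total 0); column heights now [6 5 3 2 3], max=6
Test piece I rot1 at col 0 (width 1): heights before test = [6 5 3 2 3]; fits = False

Answer: no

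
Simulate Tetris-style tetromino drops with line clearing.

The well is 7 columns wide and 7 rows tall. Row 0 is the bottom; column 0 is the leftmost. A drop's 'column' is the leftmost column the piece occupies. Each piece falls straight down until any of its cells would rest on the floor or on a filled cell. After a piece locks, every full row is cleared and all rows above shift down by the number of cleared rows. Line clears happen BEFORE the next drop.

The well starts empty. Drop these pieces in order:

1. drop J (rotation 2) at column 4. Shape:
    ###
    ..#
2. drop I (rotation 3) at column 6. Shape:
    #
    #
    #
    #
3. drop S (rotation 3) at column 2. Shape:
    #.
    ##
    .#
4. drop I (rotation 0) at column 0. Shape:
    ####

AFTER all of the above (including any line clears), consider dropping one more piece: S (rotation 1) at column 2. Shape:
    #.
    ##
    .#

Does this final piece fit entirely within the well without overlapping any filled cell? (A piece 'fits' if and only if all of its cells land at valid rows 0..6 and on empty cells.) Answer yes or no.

Drop 1: J rot2 at col 4 lands with bottom-row=0; cleared 0 line(s) (total 0); column heights now [0 0 0 0 2 2 2], max=2
Drop 2: I rot3 at col 6 lands with bottom-row=2; cleared 0 line(s) (total 0); column heights now [0 0 0 0 2 2 6], max=6
Drop 3: S rot3 at col 2 lands with bottom-row=0; cleared 0 line(s) (total 0); column heights now [0 0 3 2 2 2 6], max=6
Drop 4: I rot0 at col 0 lands with bottom-row=3; cleared 0 line(s) (total 0); column heights now [4 4 4 4 2 2 6], max=6
Test piece S rot1 at col 2 (width 2): heights before test = [4 4 4 4 2 2 6]; fits = True

Answer: yes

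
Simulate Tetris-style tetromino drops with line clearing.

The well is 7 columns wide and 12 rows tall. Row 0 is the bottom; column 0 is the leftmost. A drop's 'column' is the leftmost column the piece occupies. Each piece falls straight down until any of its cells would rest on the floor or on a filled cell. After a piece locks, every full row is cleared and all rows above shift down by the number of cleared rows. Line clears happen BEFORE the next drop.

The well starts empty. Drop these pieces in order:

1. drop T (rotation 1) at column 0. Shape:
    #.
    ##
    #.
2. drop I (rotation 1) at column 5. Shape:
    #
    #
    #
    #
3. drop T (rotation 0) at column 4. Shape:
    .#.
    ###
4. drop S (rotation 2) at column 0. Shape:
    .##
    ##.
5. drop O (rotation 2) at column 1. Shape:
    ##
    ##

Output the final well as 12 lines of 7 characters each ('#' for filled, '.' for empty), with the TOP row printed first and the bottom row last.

Answer: .......
.......
.......
.......
.......
.##....
.##..#.
.##.###
##...#.
#....#.
##...#.
#....#.

Derivation:
Drop 1: T rot1 at col 0 lands with bottom-row=0; cleared 0 line(s) (total 0); column heights now [3 2 0 0 0 0 0], max=3
Drop 2: I rot1 at col 5 lands with bottom-row=0; cleared 0 line(s) (total 0); column heights now [3 2 0 0 0 4 0], max=4
Drop 3: T rot0 at col 4 lands with bottom-row=4; cleared 0 line(s) (total 0); column heights now [3 2 0 0 5 6 5], max=6
Drop 4: S rot2 at col 0 lands with bottom-row=3; cleared 0 line(s) (total 0); column heights now [4 5 5 0 5 6 5], max=6
Drop 5: O rot2 at col 1 lands with bottom-row=5; cleared 0 line(s) (total 0); column heights now [4 7 7 0 5 6 5], max=7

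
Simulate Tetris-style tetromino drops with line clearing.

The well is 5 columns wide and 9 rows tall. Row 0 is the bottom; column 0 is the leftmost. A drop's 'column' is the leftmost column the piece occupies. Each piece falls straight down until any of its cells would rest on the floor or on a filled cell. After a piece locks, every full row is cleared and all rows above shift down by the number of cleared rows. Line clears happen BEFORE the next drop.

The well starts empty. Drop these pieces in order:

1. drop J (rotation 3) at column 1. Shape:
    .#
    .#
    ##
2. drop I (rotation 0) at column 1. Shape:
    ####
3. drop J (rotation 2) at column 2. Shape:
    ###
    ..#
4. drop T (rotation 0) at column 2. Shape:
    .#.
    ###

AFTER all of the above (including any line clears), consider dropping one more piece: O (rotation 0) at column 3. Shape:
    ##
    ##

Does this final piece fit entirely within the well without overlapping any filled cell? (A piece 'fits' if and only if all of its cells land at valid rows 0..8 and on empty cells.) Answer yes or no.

Drop 1: J rot3 at col 1 lands with bottom-row=0; cleared 0 line(s) (total 0); column heights now [0 1 3 0 0], max=3
Drop 2: I rot0 at col 1 lands with bottom-row=3; cleared 0 line(s) (total 0); column heights now [0 4 4 4 4], max=4
Drop 3: J rot2 at col 2 lands with bottom-row=4; cleared 0 line(s) (total 0); column heights now [0 4 6 6 6], max=6
Drop 4: T rot0 at col 2 lands with bottom-row=6; cleared 0 line(s) (total 0); column heights now [0 4 7 8 7], max=8
Test piece O rot0 at col 3 (width 2): heights before test = [0 4 7 8 7]; fits = False

Answer: no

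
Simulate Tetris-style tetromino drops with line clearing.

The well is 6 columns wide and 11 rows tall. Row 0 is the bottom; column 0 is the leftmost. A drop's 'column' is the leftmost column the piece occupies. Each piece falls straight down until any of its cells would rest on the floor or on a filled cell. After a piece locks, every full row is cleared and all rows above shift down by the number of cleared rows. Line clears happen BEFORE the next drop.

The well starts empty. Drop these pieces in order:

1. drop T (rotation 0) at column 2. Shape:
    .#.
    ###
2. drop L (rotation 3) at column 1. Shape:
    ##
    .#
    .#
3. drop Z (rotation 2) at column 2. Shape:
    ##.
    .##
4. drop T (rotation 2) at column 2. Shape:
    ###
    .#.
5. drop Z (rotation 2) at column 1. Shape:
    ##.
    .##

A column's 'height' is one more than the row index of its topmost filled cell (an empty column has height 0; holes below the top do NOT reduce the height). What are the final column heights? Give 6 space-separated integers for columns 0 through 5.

Answer: 0 9 9 8 7 0

Derivation:
Drop 1: T rot0 at col 2 lands with bottom-row=0; cleared 0 line(s) (total 0); column heights now [0 0 1 2 1 0], max=2
Drop 2: L rot3 at col 1 lands with bottom-row=1; cleared 0 line(s) (total 0); column heights now [0 4 4 2 1 0], max=4
Drop 3: Z rot2 at col 2 lands with bottom-row=3; cleared 0 line(s) (total 0); column heights now [0 4 5 5 4 0], max=5
Drop 4: T rot2 at col 2 lands with bottom-row=5; cleared 0 line(s) (total 0); column heights now [0 4 7 7 7 0], max=7
Drop 5: Z rot2 at col 1 lands with bottom-row=7; cleared 0 line(s) (total 0); column heights now [0 9 9 8 7 0], max=9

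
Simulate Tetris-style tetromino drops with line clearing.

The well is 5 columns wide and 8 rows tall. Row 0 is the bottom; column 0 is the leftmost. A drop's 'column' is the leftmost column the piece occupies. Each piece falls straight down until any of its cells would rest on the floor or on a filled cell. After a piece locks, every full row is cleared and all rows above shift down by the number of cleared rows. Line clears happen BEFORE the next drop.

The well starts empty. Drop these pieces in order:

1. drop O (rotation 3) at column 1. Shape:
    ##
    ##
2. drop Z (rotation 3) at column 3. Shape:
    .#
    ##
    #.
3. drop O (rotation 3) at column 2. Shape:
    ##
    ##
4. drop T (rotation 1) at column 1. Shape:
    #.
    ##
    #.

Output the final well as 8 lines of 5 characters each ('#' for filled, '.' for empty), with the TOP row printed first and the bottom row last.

Answer: .....
.....
.#...
.##..
.###.
..###
.####
.###.

Derivation:
Drop 1: O rot3 at col 1 lands with bottom-row=0; cleared 0 line(s) (total 0); column heights now [0 2 2 0 0], max=2
Drop 2: Z rot3 at col 3 lands with bottom-row=0; cleared 0 line(s) (total 0); column heights now [0 2 2 2 3], max=3
Drop 3: O rot3 at col 2 lands with bottom-row=2; cleared 0 line(s) (total 0); column heights now [0 2 4 4 3], max=4
Drop 4: T rot1 at col 1 lands with bottom-row=3; cleared 0 line(s) (total 0); column heights now [0 6 5 4 3], max=6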